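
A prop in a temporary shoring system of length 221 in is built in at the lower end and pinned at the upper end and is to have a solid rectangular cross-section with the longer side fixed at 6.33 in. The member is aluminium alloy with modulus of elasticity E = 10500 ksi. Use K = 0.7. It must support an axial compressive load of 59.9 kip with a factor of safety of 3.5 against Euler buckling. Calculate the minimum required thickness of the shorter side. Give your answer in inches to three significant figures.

b ≈ 4.51 in

Required P_cr = n·P = 3.5 × 59.9 = 209.6 kip
L_e = K·L = 0.7 × 221 = 154.7 in
Required I = P_cr·L_e²/(π²E) = 2.096×10^5 × 154.7² / (π² × 1.05×10^7) = 48.42 in⁴
Rectangle, weak axis: I_min = h·b³/12 with h = 6.33 in fixed  ⇒  b = (12I/h)^(1/3) = 4.51 in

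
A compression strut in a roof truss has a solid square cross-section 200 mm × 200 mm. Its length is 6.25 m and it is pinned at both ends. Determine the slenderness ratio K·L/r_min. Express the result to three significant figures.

I = a⁴/12 = 200⁴/12 = 1.333×10^8 mm⁴
A = 4.000×10^4 mm²;  r_min = √(I/A) = √(1.333×10^8/4.000×10^4) = 57.74 mm
L_e = K·L = 1 × 6.25 m = 6.250 m = 6250.0 mm
λ = L_e / r_min = 6250.0 / 57.74 = 108

λ ≈ 108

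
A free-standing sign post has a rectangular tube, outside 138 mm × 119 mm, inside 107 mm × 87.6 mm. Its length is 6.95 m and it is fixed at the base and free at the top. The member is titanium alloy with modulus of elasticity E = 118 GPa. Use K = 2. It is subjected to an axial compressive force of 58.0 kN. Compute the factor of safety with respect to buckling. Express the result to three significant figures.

Weak-axis I_min = (h_o·b_o³ − h_i·b_i³)/12 with b_o = 119, b_i = 87.60 mm (shorter outer/inner sides).
I_min = (138×119³ − 107.0×87.60³)/12 = 1.339×10^7 mm⁴
I = 1.339×10^7 mm⁴ = 1.339×10^-5 m⁴
Effective length L_e = K·L = 2 × 6.95 = 13.90 m
P_cr = π²EI / L_e² = π² × 118×10⁹ × 1.339×10^-5 / 13.90² = 8.068×10^4 N
Factor of safety n = P_cr / P = 80.683 / 58.0 = 1.39

n ≈ 1.39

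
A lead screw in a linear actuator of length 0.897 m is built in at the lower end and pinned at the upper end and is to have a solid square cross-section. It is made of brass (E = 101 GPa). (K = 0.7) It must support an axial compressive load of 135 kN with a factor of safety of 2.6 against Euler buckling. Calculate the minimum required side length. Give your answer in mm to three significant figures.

Required P_cr = n·P = 2.6 × 135 = 351.0 kN
L_e = K·L = 0.7 × 0.897 = 0.6279 m
Required I = P_cr·L_e²/(π²E) = 3.510×10^5 × 0.6279² / (π² × 1.01×10^11) = 1.388×10^-7 m⁴
I_req = 1.388×10^5 mm⁴
Solid square: I = a⁴/12  ⇒  a = (12I)^(1/4) = (12×1.388×10^5)^(1/4) = 35.9 mm

a ≈ 35.9 mm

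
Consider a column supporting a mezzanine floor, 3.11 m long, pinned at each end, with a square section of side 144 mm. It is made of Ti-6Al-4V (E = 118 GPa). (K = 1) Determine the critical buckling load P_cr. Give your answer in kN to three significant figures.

P_cr ≈ 4310 kN

I = a⁴/12 = 144⁴/12 = 3.583×10^7 mm⁴
I = 3.583×10^7 mm⁴ = 3.583×10^-5 m⁴
Effective length L_e = K·L = 1 × 3.11 = 3.110 m
P_cr = π²EI / L_e² = π² × 118×10⁹ × 3.583×10^-5 / 3.110² = 4.314×10^6 N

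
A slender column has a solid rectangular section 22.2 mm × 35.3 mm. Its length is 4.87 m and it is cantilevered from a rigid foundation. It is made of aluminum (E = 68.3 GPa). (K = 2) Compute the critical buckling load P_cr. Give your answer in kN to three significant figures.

Buckling occurs about the weak axis: I_min = h·b³/12 with b = 22.2 mm (the shorter side).
I_min = 35.3×22.2³/12 = 3.218×10^4 mm⁴
I = 3.218×10^4 mm⁴ = 3.218×10^-8 m⁴
Effective length L_e = K·L = 2 × 4.87 = 9.740 m
P_cr = π²EI / L_e² = π² × 68.3×10⁹ × 3.218×10^-8 / 9.740² = 228.7 N

P_cr ≈ 0.229 kN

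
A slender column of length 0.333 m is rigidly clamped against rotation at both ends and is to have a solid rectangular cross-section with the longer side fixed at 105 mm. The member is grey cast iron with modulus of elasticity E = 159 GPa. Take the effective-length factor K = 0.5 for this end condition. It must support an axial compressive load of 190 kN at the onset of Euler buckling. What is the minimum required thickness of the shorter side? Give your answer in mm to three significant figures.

L_e = K·L = 0.5 × 0.333 = 0.1665 m
Required I = P_cr·L_e²/(π²E) = 1.900×10^5 × 0.1665² / (π² × 1.59×10^11) = 3.356×10^-9 m⁴
I_req = 3.356×10^3 mm⁴
Rectangle, weak axis: I_min = h·b³/12 with h = 105 mm fixed  ⇒  b = (12I/h)^(1/3) = 7.27 mm

b ≈ 7.27 mm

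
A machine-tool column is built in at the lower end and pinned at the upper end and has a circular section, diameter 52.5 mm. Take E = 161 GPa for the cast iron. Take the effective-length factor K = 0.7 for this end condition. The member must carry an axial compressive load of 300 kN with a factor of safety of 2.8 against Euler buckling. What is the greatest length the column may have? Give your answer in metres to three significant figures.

I = πd⁴/64 = π×52.5⁴/64 = 3.729×10^5 mm⁴
I = 3.729×10^-7 m⁴
Required critical load P_cr = n·P = 2.8 × 300 = 840.0 kN = 8.400×10^5 N
From P_cr = π²EI/(K·L)²:  L = (1/K)·√(π²EI/P_cr) = (1/0.7)·√(π²×1.61×10^11×3.729×10^-7/8.400×10^5)
L = 1.20 m

L_max ≈ 1.20 m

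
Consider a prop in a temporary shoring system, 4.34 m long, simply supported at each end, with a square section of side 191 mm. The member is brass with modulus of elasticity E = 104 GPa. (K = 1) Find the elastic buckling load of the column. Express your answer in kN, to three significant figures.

I = a⁴/12 = 191⁴/12 = 1.109×10^8 mm⁴
I = 1.109×10^8 mm⁴ = 1.109×10^-4 m⁴
Effective length L_e = K·L = 1 × 4.34 = 4.340 m
P_cr = π²EI / L_e² = π² × 104×10⁹ × 1.109×10^-4 / 4.340² = 6.044×10^6 N

P_cr ≈ 6040 kN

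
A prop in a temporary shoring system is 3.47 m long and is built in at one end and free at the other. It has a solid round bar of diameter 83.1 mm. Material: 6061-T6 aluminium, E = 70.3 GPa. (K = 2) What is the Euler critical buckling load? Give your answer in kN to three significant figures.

I = πd⁴/64 = π×83.1⁴/64 = 2.341×10^6 mm⁴
I = 2.341×10^6 mm⁴ = 2.341×10^-6 m⁴
Effective length L_e = K·L = 2 × 3.47 = 6.940 m
P_cr = π²EI / L_e² = π² × 70.3×10⁹ × 2.341×10^-6 / 6.940² = 3.372×10^4 N

P_cr ≈ 33.7 kN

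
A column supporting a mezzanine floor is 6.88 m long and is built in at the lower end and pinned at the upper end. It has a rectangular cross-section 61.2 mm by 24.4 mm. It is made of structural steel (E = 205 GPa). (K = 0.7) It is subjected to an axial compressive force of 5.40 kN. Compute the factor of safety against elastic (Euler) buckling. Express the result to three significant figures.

Buckling occurs about the weak axis: I_min = h·b³/12 with b = 24.4 mm (the shorter side).
I_min = 61.2×24.4³/12 = 7.409×10^4 mm⁴
I = 7.409×10^4 mm⁴ = 7.409×10^-8 m⁴
Effective length L_e = K·L = 0.7 × 6.88 = 4.816 m
P_cr = π²EI / L_e² = π² × 205×10⁹ × 7.409×10^-8 / 4.816² = 6.463×10^3 N
Factor of safety n = P_cr / P = 6.4628 / 5.40 = 1.20

n ≈ 1.20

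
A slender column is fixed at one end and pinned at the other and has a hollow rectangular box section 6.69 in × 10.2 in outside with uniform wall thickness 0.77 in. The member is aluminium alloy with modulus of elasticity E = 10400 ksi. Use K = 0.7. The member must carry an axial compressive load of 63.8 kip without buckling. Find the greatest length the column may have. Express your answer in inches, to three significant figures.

Inner dimensions: h_i = 10.2 − 2×0.77 = 8.660 in, b_i = 6.69 − 2×0.77 = 5.150 in
Weak-axis I_min = (h_o·b_o³ − h_i·b_i³)/12 with b_o = 6.69, b_i = 5.150 in (shorter outer/inner sides).
I_min = (10.2×6.69³ − 8.660×5.150³)/12 = 155.9 in⁴
At the buckling limit P_cr = P = 6.380×10^4 lb
From P_cr = π²EI/(K·L)²:  L = (1/K)·√(π²EI/P_cr) = (1/0.7)·√(π²×1.04×10^7×155.9/6.380×10^4)
L = 716 in

L_max ≈ 716 in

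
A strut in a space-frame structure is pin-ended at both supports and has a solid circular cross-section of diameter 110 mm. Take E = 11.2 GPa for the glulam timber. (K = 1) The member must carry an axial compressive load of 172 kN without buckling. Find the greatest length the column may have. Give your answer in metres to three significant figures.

I = πd⁴/64 = π×110⁴/64 = 7.187×10^6 mm⁴
I = 7.187×10^-6 m⁴
At the buckling limit P_cr = P = 1.720×10^5 N
From P_cr = π²EI/(K·L)²:  L = (1/K)·√(π²EI/P_cr) = (1/1)·√(π²×1.12×10^10×7.187×10^-6/1.720×10^5)
L = 2.15 m

L_max ≈ 2.15 m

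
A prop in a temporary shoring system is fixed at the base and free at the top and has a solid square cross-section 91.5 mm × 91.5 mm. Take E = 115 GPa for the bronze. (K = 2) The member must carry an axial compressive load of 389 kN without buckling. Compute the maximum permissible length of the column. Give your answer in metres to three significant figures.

I = a⁴/12 = 91.5⁴/12 = 5.841×10^6 mm⁴
I = 5.841×10^-6 m⁴
At the buckling limit P_cr = P = 3.890×10^5 N
From P_cr = π²EI/(K·L)²:  L = (1/K)·√(π²EI/P_cr) = (1/2)·√(π²×1.15×10^11×5.841×10^-6/3.890×10^5)
L = 2.06 m

L_max ≈ 2.06 m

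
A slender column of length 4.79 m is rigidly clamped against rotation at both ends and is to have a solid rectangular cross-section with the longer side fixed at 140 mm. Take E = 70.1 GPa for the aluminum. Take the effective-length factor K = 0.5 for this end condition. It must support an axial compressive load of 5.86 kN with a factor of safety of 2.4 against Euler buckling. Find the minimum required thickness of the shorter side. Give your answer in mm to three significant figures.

Required P_cr = n·P = 2.4 × 5.86 = 14.06 kN
L_e = K·L = 0.5 × 4.79 = 2.395 m
Required I = P_cr·L_e²/(π²E) = 1.406×10^4 × 2.395² / (π² × 7.01×10^10) = 1.166×10^-7 m⁴
I_req = 1.166×10^5 mm⁴
Rectangle, weak axis: I_min = h·b³/12 with h = 140 mm fixed  ⇒  b = (12I/h)^(1/3) = 21.5 mm

b ≈ 21.5 mm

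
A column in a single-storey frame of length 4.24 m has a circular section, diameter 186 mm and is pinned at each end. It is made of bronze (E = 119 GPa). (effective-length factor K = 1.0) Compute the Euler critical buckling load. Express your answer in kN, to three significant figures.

P_cr ≈ 3840 kN

I = πd⁴/64 = π×186⁴/64 = 5.875×10^7 mm⁴
I = 5.875×10^7 mm⁴ = 5.875×10^-5 m⁴
Effective length L_e = K·L = 1 × 4.24 = 4.240 m
P_cr = π²EI / L_e² = π² × 119×10⁹ × 5.875×10^-5 / 4.240² = 3.838×10^6 N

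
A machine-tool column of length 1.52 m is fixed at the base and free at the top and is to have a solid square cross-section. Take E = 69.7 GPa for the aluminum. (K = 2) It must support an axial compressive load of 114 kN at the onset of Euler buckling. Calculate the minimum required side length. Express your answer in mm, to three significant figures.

L_e = K·L = 2 × 1.52 = 3.040 m
Required I = P_cr·L_e²/(π²E) = 1.140×10^5 × 3.040² / (π² × 6.97×10^10) = 1.532×10^-6 m⁴
I_req = 1.532×10^6 mm⁴
Solid square: I = a⁴/12  ⇒  a = (12I)^(1/4) = (12×1.532×10^6)^(1/4) = 65.5 mm

a ≈ 65.5 mm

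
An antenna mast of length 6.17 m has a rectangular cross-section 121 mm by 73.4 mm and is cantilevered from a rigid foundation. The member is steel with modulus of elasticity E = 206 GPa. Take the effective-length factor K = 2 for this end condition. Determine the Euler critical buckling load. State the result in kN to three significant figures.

Buckling occurs about the weak axis: I_min = h·b³/12 with b = 73.4 mm (the shorter side).
I_min = 121×73.4³/12 = 3.987×10^6 mm⁴
I = 3.987×10^6 mm⁴ = 3.987×10^-6 m⁴
Effective length L_e = K·L = 2 × 6.17 = 12.34 m
P_cr = π²EI / L_e² = π² × 206×10⁹ × 3.987×10^-6 / 12.34² = 5.324×10^4 N

P_cr ≈ 53.2 kN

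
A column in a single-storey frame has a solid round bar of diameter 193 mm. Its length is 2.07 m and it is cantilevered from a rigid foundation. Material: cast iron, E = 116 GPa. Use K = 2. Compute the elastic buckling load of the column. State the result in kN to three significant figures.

I = πd⁴/64 = π×193⁴/64 = 6.811×10^7 mm⁴
I = 6.811×10^7 mm⁴ = 6.811×10^-5 m⁴
Effective length L_e = K·L = 2 × 2.07 = 4.140 m
P_cr = π²EI / L_e² = π² × 116×10⁹ × 6.811×10^-5 / 4.140² = 4.549×10^6 N

P_cr ≈ 4550 kN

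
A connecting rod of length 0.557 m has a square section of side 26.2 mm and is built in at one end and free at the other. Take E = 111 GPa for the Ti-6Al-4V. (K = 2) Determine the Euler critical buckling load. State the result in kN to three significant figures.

I = a⁴/12 = 26.2⁴/12 = 3.927×10^4 mm⁴
I = 3.927×10^4 mm⁴ = 3.927×10^-8 m⁴
Effective length L_e = K·L = 2 × 0.557 = 1.114 m
P_cr = π²EI / L_e² = π² × 111×10⁹ × 3.927×10^-8 / 1.114² = 3.466×10^4 N

P_cr ≈ 34.7 kN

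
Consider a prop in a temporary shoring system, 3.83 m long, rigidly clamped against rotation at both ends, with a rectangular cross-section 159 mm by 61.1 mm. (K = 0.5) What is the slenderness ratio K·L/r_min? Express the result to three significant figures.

λ ≈ 109

Buckling occurs about the weak axis: I_min = h·b³/12 with b = 61.1 mm (the shorter side).
I_min = 159×61.1³/12 = 3.022×10^6 mm⁴
A = 9.715×10^3 mm²;  r_min = √(I/A) = √(3.022×10^6/9.715×10^3) = 17.64 mm
L_e = K·L = 0.5 × 3.83 m = 1.915 m = 1915.0 mm
λ = L_e / r_min = 1915.0 / 17.64 = 109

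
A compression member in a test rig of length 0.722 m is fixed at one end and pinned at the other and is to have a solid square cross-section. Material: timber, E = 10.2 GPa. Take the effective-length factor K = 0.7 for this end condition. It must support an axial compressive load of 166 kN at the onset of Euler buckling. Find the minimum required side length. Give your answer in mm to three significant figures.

L_e = K·L = 0.7 × 0.722 = 0.5054 m
Required I = P_cr·L_e²/(π²E) = 1.660×10^5 × 0.5054² / (π² × 1.02×10^10) = 4.212×10^-7 m⁴
I_req = 4.212×10^5 mm⁴
Solid square: I = a⁴/12  ⇒  a = (12I)^(1/4) = (12×4.212×10^5)^(1/4) = 47.4 mm

a ≈ 47.4 mm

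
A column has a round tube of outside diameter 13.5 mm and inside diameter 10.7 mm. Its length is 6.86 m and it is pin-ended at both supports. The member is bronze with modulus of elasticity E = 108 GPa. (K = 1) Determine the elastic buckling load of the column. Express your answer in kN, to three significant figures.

P_cr ≈ 0.0224 kN

d_o = 13.5 mm, d_i = 10.7 mm
I = π(d_o⁴ − d_i⁴)/64 = π(13.5⁴ − 10.70⁴)/64 = 987.0 mm⁴
I = 987.0 mm⁴ = 9.870×10^-10 m⁴
Effective length L_e = K·L = 1 × 6.86 = 6.860 m
P_cr = π²EI / L_e² = π² × 108×10⁹ × 9.870×10^-10 / 6.860² = 22.36 N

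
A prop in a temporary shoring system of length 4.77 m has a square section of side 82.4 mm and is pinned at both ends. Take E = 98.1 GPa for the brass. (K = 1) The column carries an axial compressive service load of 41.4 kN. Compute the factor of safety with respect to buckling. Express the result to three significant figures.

n ≈ 3.95

I = a⁴/12 = 82.4⁴/12 = 3.842×10^6 mm⁴
I = 3.842×10^6 mm⁴ = 3.842×10^-6 m⁴
Effective length L_e = K·L = 1 × 4.77 = 4.770 m
P_cr = π²EI / L_e² = π² × 98.1×10⁹ × 3.842×10^-6 / 4.770² = 1.635×10^5 N
Factor of safety n = P_cr / P = 163.48 / 41.4 = 3.95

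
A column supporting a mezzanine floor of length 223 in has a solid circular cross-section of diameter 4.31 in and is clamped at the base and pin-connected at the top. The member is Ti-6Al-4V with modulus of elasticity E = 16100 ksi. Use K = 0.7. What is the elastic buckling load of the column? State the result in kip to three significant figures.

P_cr ≈ 110 kip

I = πd⁴/64 = π×4.31⁴/64 = 16.94 in⁴
Effective length L_e = K·L = 0.7 × 223 = 156.1 in
P_cr = π²EI / L_e² = π² × 16100×10³ × 16.94 / 156.1² = 1.105×10^5 lb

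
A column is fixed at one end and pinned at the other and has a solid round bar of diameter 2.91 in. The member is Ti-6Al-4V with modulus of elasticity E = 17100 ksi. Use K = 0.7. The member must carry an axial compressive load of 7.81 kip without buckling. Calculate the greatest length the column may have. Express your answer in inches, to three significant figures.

L_max ≈ 394 in

I = πd⁴/64 = π×2.91⁴/64 = 3.520 in⁴
At the buckling limit P_cr = P = 7.810×10^3 lb
From P_cr = π²EI/(K·L)²:  L = (1/K)·√(π²EI/P_cr) = (1/0.7)·√(π²×1.71×10^7×3.520/7.810×10^3)
L = 394 in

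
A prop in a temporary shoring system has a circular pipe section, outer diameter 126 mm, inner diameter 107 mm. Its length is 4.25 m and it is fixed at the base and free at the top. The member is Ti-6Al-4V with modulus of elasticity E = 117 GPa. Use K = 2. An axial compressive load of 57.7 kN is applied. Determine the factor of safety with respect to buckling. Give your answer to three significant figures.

d_o = 126 mm, d_i = 107 mm
I = π(d_o⁴ − d_i⁴)/64 = π(126⁴ − 107.0⁴)/64 = 5.938×10^6 mm⁴
I = 5.938×10^6 mm⁴ = 5.938×10^-6 m⁴
Effective length L_e = K·L = 2 × 4.25 = 8.500 m
P_cr = π²EI / L_e² = π² × 117×10⁹ × 5.938×10^-6 / 8.500² = 9.490×10^4 N
Factor of safety n = P_cr / P = 94.905 / 57.7 = 1.64

n ≈ 1.64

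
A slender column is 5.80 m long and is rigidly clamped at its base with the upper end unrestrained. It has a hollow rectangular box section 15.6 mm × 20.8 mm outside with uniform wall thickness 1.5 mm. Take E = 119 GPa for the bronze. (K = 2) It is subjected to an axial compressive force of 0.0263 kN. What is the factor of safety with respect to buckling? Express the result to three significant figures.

n ≈ 1.20

Inner dimensions: h_i = 20.8 − 2×1.5 = 17.80 mm, b_i = 15.6 − 2×1.5 = 12.60 mm
Weak-axis I_min = (h_o·b_o³ − h_i·b_i³)/12 with b_o = 15.6, b_i = 12.60 mm (shorter outer/inner sides).
I_min = (20.8×15.6³ − 17.80×12.60³)/12 = 3.613×10^3 mm⁴
I = 3.613×10^3 mm⁴ = 3.613×10^-9 m⁴
Effective length L_e = K·L = 2 × 5.80 = 11.60 m
P_cr = π²EI / L_e² = π² × 119×10⁹ × 3.613×10^-9 / 11.60² = 31.54 N
Factor of safety n = P_cr / P = 0.031537 / 0.0263 = 1.20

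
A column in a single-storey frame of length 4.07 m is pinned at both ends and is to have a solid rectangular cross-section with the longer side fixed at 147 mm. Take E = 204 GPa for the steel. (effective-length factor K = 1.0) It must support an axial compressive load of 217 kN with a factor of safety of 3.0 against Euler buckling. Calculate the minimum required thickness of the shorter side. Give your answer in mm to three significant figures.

b ≈ 75.9 mm

Required P_cr = n·P = 3.0 × 217 = 651.0 kN
L_e = K·L = 1 × 4.07 = 4.070 m
Required I = P_cr·L_e²/(π²E) = 6.510×10^5 × 4.070² / (π² × 2.04×10^11) = 5.356×10^-6 m⁴
I_req = 5.356×10^6 mm⁴
Rectangle, weak axis: I_min = h·b³/12 with h = 147 mm fixed  ⇒  b = (12I/h)^(1/3) = 75.9 mm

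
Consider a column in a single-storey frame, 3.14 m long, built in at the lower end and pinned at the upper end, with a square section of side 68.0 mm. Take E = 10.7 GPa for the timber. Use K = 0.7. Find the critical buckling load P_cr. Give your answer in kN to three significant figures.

I = a⁴/12 = 68.0⁴/12 = 1.782×10^6 mm⁴
I = 1.782×10^6 mm⁴ = 1.782×10^-6 m⁴
Effective length L_e = K·L = 0.7 × 3.14 = 2.198 m
P_cr = π²EI / L_e² = π² × 10.7×10⁹ × 1.782×10^-6 / 2.198² = 3.895×10^4 N

P_cr ≈ 38.9 kN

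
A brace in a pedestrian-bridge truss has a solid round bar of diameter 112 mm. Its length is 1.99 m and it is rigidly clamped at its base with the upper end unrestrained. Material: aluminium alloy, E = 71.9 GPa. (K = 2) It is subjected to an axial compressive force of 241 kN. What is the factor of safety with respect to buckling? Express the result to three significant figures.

n ≈ 1.44

I = πd⁴/64 = π×112⁴/64 = 7.724×10^6 mm⁴
I = 7.724×10^6 mm⁴ = 7.724×10^-6 m⁴
Effective length L_e = K·L = 2 × 1.99 = 3.980 m
P_cr = π²EI / L_e² = π² × 71.9×10⁹ × 7.724×10^-6 / 3.980² = 3.460×10^5 N
Factor of safety n = P_cr / P = 346.02 / 241 = 1.44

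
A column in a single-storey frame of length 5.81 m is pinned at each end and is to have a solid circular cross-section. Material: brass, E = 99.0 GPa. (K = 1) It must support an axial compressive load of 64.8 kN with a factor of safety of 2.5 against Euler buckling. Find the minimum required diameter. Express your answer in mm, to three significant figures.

Required P_cr = n·P = 2.5 × 64.8 = 162.0 kN
L_e = K·L = 1 × 5.81 = 5.810 m
Required I = P_cr·L_e²/(π²E) = 1.620×10^5 × 5.810² / (π² × 9.90×10^10) = 5.597×10^-6 m⁴
I_req = 5.597×10^6 mm⁴
Solid circle: I = πd⁴/64  ⇒  d = (64I/π)^(1/4) = (64×5.597×10^6/π)^(1/4) = 103 mm

d ≈ 103 mm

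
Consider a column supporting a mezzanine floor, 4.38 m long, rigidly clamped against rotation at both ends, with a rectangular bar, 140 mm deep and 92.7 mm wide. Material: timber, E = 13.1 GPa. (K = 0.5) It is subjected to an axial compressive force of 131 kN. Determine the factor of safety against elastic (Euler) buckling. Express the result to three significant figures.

Buckling occurs about the weak axis: I_min = h·b³/12 with b = 92.7 mm (the shorter side).
I_min = 140×92.7³/12 = 9.294×10^6 mm⁴
I = 9.294×10^6 mm⁴ = 9.294×10^-6 m⁴
Effective length L_e = K·L = 0.5 × 4.38 = 2.190 m
P_cr = π²EI / L_e² = π² × 13.1×10⁹ × 9.294×10^-6 / 2.190² = 2.505×10^5 N
Factor of safety n = P_cr / P = 250.54 / 131 = 1.91

n ≈ 1.91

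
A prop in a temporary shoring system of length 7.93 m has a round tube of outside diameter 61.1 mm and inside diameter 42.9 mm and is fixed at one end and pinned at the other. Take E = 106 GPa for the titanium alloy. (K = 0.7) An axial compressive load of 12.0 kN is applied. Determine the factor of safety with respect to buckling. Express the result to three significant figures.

d_o = 61.1 mm, d_i = 42.9 mm
I = π(d_o⁴ − d_i⁴)/64 = π(61.1⁴ − 42.90⁴)/64 = 5.179×10^5 mm⁴
I = 5.179×10^5 mm⁴ = 5.179×10^-7 m⁴
Effective length L_e = K·L = 0.7 × 7.93 = 5.551 m
P_cr = π²EI / L_e² = π² × 106×10⁹ × 5.179×10^-7 / 5.551² = 1.758×10^4 N
Factor of safety n = P_cr / P = 17.582 / 12.0 = 1.47

n ≈ 1.47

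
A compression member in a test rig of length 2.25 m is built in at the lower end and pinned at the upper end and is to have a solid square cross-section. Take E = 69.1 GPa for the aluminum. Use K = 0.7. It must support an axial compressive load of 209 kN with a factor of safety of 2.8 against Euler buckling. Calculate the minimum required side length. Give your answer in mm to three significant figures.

a ≈ 71.1 mm

Required P_cr = n·P = 2.8 × 209 = 585.2 kN
L_e = K·L = 0.7 × 2.25 = 1.575 m
Required I = P_cr·L_e²/(π²E) = 5.852×10^5 × 1.575² / (π² × 6.91×10^10) = 2.129×10^-6 m⁴
I_req = 2.129×10^6 mm⁴
Solid square: I = a⁴/12  ⇒  a = (12I)^(1/4) = (12×2.129×10^6)^(1/4) = 71.1 mm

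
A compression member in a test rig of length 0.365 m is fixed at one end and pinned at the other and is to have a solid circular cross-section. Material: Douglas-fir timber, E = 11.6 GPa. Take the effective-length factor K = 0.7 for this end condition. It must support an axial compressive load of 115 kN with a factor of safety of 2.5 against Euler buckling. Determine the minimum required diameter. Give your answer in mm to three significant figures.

d ≈ 42.7 mm

Required P_cr = n·P = 2.5 × 115 = 287.5 kN
L_e = K·L = 0.7 × 0.365 = 0.2555 m
Required I = P_cr·L_e²/(π²E) = 2.875×10^5 × 0.2555² / (π² × 1.16×10^10) = 1.639×10^-7 m⁴
I_req = 1.639×10^5 mm⁴
Solid circle: I = πd⁴/64  ⇒  d = (64I/π)^(1/4) = (64×1.639×10^5/π)^(1/4) = 42.7 mm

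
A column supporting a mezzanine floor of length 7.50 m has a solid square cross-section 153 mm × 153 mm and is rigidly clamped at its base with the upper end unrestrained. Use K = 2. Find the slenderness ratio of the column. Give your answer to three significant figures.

λ ≈ 340

For a square r = a/√12 = 153/√12 = 44.17 mm
L_e = K·L = 2 × 7.50 m = 15.00 m = 15000 mm
λ = L_e / r_min = 15000 / 44.17 = 340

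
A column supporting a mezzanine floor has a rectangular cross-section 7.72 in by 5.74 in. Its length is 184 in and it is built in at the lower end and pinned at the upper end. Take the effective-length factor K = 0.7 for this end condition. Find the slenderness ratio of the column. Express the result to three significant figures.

For a rectangle r_min = b/√12 = 5.74/√12 = 1.657 in
L_e = K·L = 0.7 × 184 = 128.8 in
λ = L_e / r_min = 128.80 / 1.657 = 77.7

λ ≈ 77.7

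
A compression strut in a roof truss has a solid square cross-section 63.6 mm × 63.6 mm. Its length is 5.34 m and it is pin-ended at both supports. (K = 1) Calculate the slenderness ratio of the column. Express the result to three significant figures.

λ ≈ 291

I = a⁴/12 = 63.6⁴/12 = 1.363×10^6 mm⁴
A = 4.045×10^3 mm²;  r_min = √(I/A) = √(1.363×10^6/4.045×10^3) = 18.36 mm
L_e = K·L = 1 × 5.34 m = 5.340 m = 5340.0 mm
λ = L_e / r_min = 5340.0 / 18.36 = 291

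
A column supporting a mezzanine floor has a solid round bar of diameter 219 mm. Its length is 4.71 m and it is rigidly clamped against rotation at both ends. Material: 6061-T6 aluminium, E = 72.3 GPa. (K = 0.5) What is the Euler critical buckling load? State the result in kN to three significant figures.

P_cr ≈ 14500 kN

I = πd⁴/64 = π×219⁴/64 = 1.129×10^8 mm⁴
I = 1.129×10^8 mm⁴ = 1.129×10^-4 m⁴
Effective length L_e = K·L = 0.5 × 4.71 = 2.355 m
P_cr = π²EI / L_e² = π² × 72.3×10⁹ × 1.129×10^-4 / 2.355² = 1.453×10^7 N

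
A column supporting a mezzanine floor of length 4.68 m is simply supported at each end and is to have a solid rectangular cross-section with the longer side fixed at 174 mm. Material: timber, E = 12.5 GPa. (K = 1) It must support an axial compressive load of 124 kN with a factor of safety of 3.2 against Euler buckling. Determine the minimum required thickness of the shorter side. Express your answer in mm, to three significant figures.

b ≈ 169 mm

Required P_cr = n·P = 3.2 × 124 = 396.8 kN
L_e = K·L = 1 × 4.68 = 4.680 m
Required I = P_cr·L_e²/(π²E) = 3.968×10^5 × 4.680² / (π² × 1.25×10^10) = 7.045×10^-5 m⁴
I_req = 7.045×10^7 mm⁴
Rectangle, weak axis: I_min = h·b³/12 with h = 174 mm fixed  ⇒  b = (12I/h)^(1/3) = 169 mm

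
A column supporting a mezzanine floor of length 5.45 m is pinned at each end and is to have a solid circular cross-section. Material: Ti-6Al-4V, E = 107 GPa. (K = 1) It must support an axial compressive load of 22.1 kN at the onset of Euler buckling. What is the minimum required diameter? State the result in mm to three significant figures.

L_e = K·L = 1 × 5.45 = 5.450 m
Required I = P_cr·L_e²/(π²E) = 2.210×10^4 × 5.450² / (π² × 1.07×10^11) = 6.216×10^-7 m⁴
I_req = 6.216×10^5 mm⁴
Solid circle: I = πd⁴/64  ⇒  d = (64I/π)^(1/4) = (64×6.216×10^5/π)^(1/4) = 59.7 mm

d ≈ 59.7 mm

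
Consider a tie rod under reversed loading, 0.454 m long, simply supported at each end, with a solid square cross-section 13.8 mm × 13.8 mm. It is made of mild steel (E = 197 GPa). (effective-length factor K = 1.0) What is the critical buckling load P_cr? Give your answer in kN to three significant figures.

P_cr ≈ 28.5 kN

I = a⁴/12 = 13.8⁴/12 = 3.022×10^3 mm⁴
I = 3.022×10^3 mm⁴ = 3.022×10^-9 m⁴
Effective length L_e = K·L = 1 × 0.454 = 0.4540 m
P_cr = π²EI / L_e² = π² × 197×10⁹ × 3.022×10^-9 / 0.4540² = 2.851×10^4 N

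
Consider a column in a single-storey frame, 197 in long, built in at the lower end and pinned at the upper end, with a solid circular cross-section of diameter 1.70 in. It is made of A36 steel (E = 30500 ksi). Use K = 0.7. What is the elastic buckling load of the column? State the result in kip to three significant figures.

I = πd⁴/64 = π×1.70⁴/64 = 0.4100 in⁴
Effective length L_e = K·L = 0.7 × 197 = 137.9 in
P_cr = π²EI / L_e² = π² × 30500×10³ × 0.4100 / 137.9² = 6.490×10^3 lb

P_cr ≈ 6.49 kip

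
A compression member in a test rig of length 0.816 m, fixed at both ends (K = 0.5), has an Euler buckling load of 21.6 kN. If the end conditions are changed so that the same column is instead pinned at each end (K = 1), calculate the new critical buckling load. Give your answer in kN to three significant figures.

P_cr ≈ 5.40 kN

P_cr ∝ 1/K², so P_cr,new = P_cr,old × (K_old/K_new)² = 21.6 × (0.5/1)²
= 21.6 × 0.2500 = 5.40 kN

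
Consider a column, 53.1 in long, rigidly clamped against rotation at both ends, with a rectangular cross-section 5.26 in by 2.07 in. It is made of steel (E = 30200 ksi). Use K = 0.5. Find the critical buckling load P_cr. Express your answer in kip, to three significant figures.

P_cr ≈ 1640 kip

Buckling occurs about the weak axis: I_min = h·b³/12 with b = 2.07 in (the shorter side).
I_min = 5.26×2.07³/12 = 3.888 in⁴
Effective length L_e = K·L = 0.5 × 53.1 = 26.55 in
P_cr = π²EI / L_e² = π² × 30200×10³ × 3.888 / 26.55² = 1.644×10^6 lb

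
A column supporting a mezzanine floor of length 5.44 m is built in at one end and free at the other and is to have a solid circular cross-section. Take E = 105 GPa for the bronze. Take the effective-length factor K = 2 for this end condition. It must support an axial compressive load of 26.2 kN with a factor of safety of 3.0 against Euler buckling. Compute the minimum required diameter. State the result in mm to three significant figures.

Required P_cr = n·P = 3.0 × 26.2 = 78.60 kN
L_e = K·L = 2 × 5.44 = 10.88 m
Required I = P_cr·L_e²/(π²E) = 7.860×10^4 × 10.88² / (π² × 1.05×10^11) = 8.978×10^-6 m⁴
I_req = 8.978×10^6 mm⁴
Solid circle: I = πd⁴/64  ⇒  d = (64I/π)^(1/4) = (64×8.978×10^6/π)^(1/4) = 116 mm

d ≈ 116 mm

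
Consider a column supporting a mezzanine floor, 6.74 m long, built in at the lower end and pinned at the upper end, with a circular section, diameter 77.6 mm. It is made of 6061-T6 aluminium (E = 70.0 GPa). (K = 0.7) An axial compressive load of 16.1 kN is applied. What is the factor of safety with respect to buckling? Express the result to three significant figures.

n ≈ 3.43

I = πd⁴/64 = π×77.6⁴/64 = 1.780×10^6 mm⁴
I = 1.780×10^6 mm⁴ = 1.780×10^-6 m⁴
Effective length L_e = K·L = 0.7 × 6.74 = 4.718 m
P_cr = π²EI / L_e² = π² × 70.0×10⁹ × 1.780×10^-6 / 4.718² = 5.525×10^4 N
Factor of safety n = P_cr / P = 55.246 / 16.1 = 3.43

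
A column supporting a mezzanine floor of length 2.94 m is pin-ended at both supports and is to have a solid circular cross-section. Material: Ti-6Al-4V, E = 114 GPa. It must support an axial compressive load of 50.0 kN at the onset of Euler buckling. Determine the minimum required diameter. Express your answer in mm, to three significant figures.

d ≈ 52.9 mm

L_e = K·L = 1 × 2.94 = 2.940 m
Required I = P_cr·L_e²/(π²E) = 5.000×10^4 × 2.940² / (π² × 1.14×10^11) = 3.841×10^-7 m⁴
I_req = 3.841×10^5 mm⁴
Solid circle: I = πd⁴/64  ⇒  d = (64I/π)^(1/4) = (64×3.841×10^5/π)^(1/4) = 52.9 mm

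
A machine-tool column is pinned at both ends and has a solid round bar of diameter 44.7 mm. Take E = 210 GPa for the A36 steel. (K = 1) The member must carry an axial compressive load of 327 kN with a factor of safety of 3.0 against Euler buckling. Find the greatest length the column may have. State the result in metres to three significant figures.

L_max ≈ 0.643 m

I = πd⁴/64 = π×44.7⁴/64 = 1.960×10^5 mm⁴
I = 1.960×10^-7 m⁴
Required critical load P_cr = n·P = 3.0 × 327 = 981.0 kN = 9.810×10^5 N
From P_cr = π²EI/(K·L)²:  L = (1/K)·√(π²EI/P_cr) = (1/1)·√(π²×2.10×10^11×1.960×10^-7/9.810×10^5)
L = 0.643 m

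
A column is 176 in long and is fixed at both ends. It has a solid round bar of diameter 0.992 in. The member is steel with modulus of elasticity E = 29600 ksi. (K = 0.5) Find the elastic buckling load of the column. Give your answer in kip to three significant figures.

I = πd⁴/64 = π×0.992⁴/64 = 4.754×10^-2 in⁴
Effective length L_e = K·L = 0.5 × 176 = 88.00 in
P_cr = π²EI / L_e² = π² × 29600×10³ × 4.754×10^-2 / 88.00² = 1.793×10^3 lb

P_cr ≈ 1.79 kip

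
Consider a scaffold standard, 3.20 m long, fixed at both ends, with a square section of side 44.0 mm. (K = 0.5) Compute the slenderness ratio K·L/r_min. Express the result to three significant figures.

For a square r = a/√12 = 44.0/√12 = 12.70 mm
L_e = K·L = 0.5 × 3.20 m = 1.600 m = 1600.0 mm
λ = L_e / r_min = 1600.0 / 12.70 = 126

λ ≈ 126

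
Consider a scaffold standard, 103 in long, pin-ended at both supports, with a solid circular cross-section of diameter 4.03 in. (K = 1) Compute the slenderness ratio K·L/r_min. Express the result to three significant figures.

λ ≈ 102

I = πd⁴/64 = π×4.03⁴/64 = 12.95 in⁴
A = 12.76 in²;  r_min = √(I/A) = √(12.95/12.76) = 1.008 in
L_e = K·L = 1 × 103 = 103.0 in
λ = L_e / r_min = 103.00 / 1.008 = 102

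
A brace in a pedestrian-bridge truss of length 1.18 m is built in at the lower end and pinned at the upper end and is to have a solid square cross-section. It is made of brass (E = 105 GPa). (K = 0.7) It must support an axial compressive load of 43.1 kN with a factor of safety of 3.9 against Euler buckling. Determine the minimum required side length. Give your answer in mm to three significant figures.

a ≈ 33.9 mm

Required P_cr = n·P = 3.9 × 43.1 = 168.1 kN
L_e = K·L = 0.7 × 1.18 = 0.8260 m
Required I = P_cr·L_e²/(π²E) = 1.681×10^5 × 0.8260² / (π² × 1.05×10^11) = 1.107×10^-7 m⁴
I_req = 1.107×10^5 mm⁴
Solid square: I = a⁴/12  ⇒  a = (12I)^(1/4) = (12×1.107×10^5)^(1/4) = 33.9 mm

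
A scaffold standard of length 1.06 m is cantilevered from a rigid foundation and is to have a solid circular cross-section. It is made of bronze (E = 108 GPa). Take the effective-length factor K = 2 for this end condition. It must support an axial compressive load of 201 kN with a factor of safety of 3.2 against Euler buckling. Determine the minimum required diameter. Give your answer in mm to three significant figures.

Required P_cr = n·P = 3.2 × 201 = 643.2 kN
L_e = K·L = 2 × 1.06 = 2.120 m
Required I = P_cr·L_e²/(π²E) = 6.432×10^5 × 2.120² / (π² × 1.08×10^11) = 2.712×10^-6 m⁴
I_req = 2.712×10^6 mm⁴
Solid circle: I = πd⁴/64  ⇒  d = (64I/π)^(1/4) = (64×2.712×10^6/π)^(1/4) = 86.2 mm

d ≈ 86.2 mm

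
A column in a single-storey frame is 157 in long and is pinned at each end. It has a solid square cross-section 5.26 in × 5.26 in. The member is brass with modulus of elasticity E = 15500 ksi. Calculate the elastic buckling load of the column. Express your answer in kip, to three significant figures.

P_cr ≈ 396 kip

I = a⁴/12 = 5.26⁴/12 = 63.79 in⁴
Effective length L_e = K·L = 1 × 157 = 157.0 in
P_cr = π²EI / L_e² = π² × 15500×10³ × 63.79 / 157.0² = 3.959×10^5 lb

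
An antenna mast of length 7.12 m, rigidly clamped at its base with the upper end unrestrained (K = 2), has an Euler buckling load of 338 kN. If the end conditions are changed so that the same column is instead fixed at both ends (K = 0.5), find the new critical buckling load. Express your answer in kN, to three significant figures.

P_cr ∝ 1/K², so P_cr,new = P_cr,old × (K_old/K_new)² = 338 × (2/0.5)²
= 338 × 16.00 = 5410 kN

P_cr ≈ 5410 kN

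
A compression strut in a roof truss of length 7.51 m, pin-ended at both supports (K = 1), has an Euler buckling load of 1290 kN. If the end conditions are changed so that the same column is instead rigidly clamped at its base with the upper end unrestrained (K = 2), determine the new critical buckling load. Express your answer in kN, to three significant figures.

P_cr ≈ 322 kN

P_cr ∝ 1/K², so P_cr,new = P_cr,old × (K_old/K_new)² = 1290 × (1/2)²
= 1290 × 0.2500 = 322 kN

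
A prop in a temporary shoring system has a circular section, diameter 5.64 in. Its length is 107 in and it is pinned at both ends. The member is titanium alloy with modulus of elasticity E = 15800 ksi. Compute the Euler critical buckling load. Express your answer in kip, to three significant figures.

P_cr ≈ 677 kip

I = πd⁴/64 = π×5.64⁴/64 = 49.67 in⁴
Effective length L_e = K·L = 1 × 107 = 107.0 in
P_cr = π²EI / L_e² = π² × 15800×10³ × 49.67 / 107.0² = 6.765×10^5 lb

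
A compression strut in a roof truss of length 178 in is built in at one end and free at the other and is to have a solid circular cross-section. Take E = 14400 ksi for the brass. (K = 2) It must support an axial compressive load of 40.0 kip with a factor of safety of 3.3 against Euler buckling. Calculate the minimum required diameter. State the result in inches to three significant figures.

d ≈ 7.00 in

Required P_cr = n·P = 3.3 × 40.0 = 132.0 kip
L_e = K·L = 2 × 178 = 356.0 in
Required I = P_cr·L_e²/(π²E) = 1.320×10^5 × 356.0² / (π² × 1.44×10^7) = 117.7 in⁴
Solid circle: I = πd⁴/64  ⇒  d = (64I/π)^(1/4) = (64×117.7/π)^(1/4) = 7.00 in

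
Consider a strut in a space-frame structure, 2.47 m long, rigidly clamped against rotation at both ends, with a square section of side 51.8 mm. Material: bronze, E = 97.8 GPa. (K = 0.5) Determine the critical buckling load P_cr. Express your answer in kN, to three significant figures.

I = a⁴/12 = 51.8⁴/12 = 6.000×10^5 mm⁴
I = 6.000×10^5 mm⁴ = 6.000×10^-7 m⁴
Effective length L_e = K·L = 0.5 × 2.47 = 1.235 m
P_cr = π²EI / L_e² = π² × 97.8×10⁹ × 6.000×10^-7 / 1.235² = 3.797×10^5 N

P_cr ≈ 380 kN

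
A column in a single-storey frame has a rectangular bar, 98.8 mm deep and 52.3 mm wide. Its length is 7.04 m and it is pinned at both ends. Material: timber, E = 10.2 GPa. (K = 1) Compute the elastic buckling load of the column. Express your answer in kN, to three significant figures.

P_cr ≈ 2.39 kN

Buckling occurs about the weak axis: I_min = h·b³/12 with b = 52.3 mm (the shorter side).
I_min = 98.8×52.3³/12 = 1.178×10^6 mm⁴
I = 1.178×10^6 mm⁴ = 1.178×10^-6 m⁴
Effective length L_e = K·L = 1 × 7.04 = 7.040 m
P_cr = π²EI / L_e² = π² × 10.2×10⁹ × 1.178×10^-6 / 7.040² = 2.392×10^3 N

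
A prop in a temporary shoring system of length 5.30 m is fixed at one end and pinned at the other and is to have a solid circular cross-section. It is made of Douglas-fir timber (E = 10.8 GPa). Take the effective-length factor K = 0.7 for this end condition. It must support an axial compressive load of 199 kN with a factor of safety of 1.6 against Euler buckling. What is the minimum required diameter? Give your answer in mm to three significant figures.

d ≈ 170 mm

Required P_cr = n·P = 1.6 × 199 = 318.4 kN
L_e = K·L = 0.7 × 5.30 = 3.710 m
Required I = P_cr·L_e²/(π²E) = 3.184×10^5 × 3.710² / (π² × 1.08×10^10) = 4.111×10^-5 m⁴
I_req = 4.111×10^7 mm⁴
Solid circle: I = πd⁴/64  ⇒  d = (64I/π)^(1/4) = (64×4.111×10^7/π)^(1/4) = 170 mm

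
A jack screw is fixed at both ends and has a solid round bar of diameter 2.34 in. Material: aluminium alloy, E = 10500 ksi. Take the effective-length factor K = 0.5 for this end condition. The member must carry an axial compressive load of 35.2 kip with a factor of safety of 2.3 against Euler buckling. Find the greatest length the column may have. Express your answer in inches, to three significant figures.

I = πd⁴/64 = π×2.34⁴/64 = 1.472 in⁴
Required critical load P_cr = n·P = 2.3 × 35.2 = 80.96 kip = 8.096×10^4 lb
From P_cr = π²EI/(K·L)²:  L = (1/K)·√(π²EI/P_cr) = (1/0.5)·√(π²×1.05×10^7×1.472/8.096×10^4)
L = 86.8 in

L_max ≈ 86.8 in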